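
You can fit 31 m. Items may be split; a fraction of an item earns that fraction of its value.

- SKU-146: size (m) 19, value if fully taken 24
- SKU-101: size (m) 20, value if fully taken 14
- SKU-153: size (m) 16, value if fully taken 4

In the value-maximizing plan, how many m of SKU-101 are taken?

12

Sort by value density: SKU-146 24/19≈1.26, SKU-101 14/20≈0.7, SKU-153 4/16≈0.25.
All 19 m of SKU-146 fit (value 24) — 12 remain.
12 m left: a 12/20 share of SKU-101 gives 14×12/20 = 8.4.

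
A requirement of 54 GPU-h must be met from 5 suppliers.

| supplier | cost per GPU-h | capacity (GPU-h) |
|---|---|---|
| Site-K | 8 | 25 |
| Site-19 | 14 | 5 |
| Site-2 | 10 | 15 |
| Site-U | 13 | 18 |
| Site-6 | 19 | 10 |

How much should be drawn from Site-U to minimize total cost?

Fill from the cheapest supplier first.
Take 25 from Site-K at 8 ; need 29 more.
Take 15 from Site-2 at 10 ; need 14 more.
Take 14 from Site-U at 13 to finish.
Site-19, Site-6: unused.

14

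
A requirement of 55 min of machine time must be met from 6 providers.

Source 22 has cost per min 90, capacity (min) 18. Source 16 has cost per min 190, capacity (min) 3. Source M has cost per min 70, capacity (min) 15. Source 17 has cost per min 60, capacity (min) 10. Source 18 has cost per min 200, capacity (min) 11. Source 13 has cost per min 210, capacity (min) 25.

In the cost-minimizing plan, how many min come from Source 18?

9

Cheapest first:
Take 10 from Source 17 at 60 ; need 45 more.
Source M at 70: take all 15 min ; 30 still needed.
Take 18 from Source 22 at 90 ; need 12 more.
Take 3 from Source 16 at 190 ; need 9 more.
Source 18 at 200: take 9 of its 11 ; requirement met.
Source 13: unused.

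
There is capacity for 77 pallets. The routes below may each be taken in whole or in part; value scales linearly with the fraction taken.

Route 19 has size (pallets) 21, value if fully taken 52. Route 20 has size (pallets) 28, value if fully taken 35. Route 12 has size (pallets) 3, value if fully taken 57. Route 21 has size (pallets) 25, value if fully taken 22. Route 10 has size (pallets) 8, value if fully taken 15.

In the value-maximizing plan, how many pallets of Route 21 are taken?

Best value per unit of size first: Route 12 57/3≈19, Route 19 52/21≈2.48, Route 10 15/8≈1.88, Route 20 35/28≈1.25, Route 21 22/25≈0.88.
Take all of Route 12 (3 pallets, value 57) ; 74 pallets left.
Route 19: take in full, 21 pallets for value 52 ; 53 left.
Take all of Route 10 (8 pallets, value 15) ; 45 pallets left.
All 28 pallets of Route 20 fit (value 35) ; 17 remain.
17 pallets left: a 17/25 share of Route 21 gives 22×17/25 = 14.96.

17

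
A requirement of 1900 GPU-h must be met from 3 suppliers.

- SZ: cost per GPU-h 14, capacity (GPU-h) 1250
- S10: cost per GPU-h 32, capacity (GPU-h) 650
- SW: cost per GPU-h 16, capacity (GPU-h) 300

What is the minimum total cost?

33500

Use suppliers in increasing cost order.
SZ (14): use full 1250 ; 650 GPU-h to go.
Take 300 from SW at 16 ; need 350 more.
S10 (32): take the remaining 350 ; done.
Cost = 1250×14 + 300×16 + 350×32 = 33500.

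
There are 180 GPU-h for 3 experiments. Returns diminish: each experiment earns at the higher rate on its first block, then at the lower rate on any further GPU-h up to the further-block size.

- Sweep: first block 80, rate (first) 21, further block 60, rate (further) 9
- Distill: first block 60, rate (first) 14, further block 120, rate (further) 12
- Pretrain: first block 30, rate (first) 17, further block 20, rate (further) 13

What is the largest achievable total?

Rank every tier by rate: Sweep/tier1 21 > Pretrain/tier1 17 > Distill/tier1 14 > Pretrain/tier2 13 > Distill/tier2 12 > Sweep/tier2 9.
Sweep/tier1 (21): +80 — 100 left.
Pretrain tier1 at 17: fill all 30 — 70 left.
Fill Distill tier1 block (60 at 14) — 10 left.
Pretrain/tier2: +10 of 20 at 13; pool empty.
Total = 21×80 + 17×30 + 14×60 + 13×10 = 3160.

3160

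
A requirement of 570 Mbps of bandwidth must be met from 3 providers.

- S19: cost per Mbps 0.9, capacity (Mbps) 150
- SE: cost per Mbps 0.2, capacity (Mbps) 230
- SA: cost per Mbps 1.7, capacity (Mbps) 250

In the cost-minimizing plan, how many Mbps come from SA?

Use providers in increasing cost order.
SE at 0.2: take all 230 Mbps — 340 still needed.
S19 at 0.9: take all 150 Mbps — 190 still needed.
SA at 1.7: take 190 of its 250 — requirement met.

190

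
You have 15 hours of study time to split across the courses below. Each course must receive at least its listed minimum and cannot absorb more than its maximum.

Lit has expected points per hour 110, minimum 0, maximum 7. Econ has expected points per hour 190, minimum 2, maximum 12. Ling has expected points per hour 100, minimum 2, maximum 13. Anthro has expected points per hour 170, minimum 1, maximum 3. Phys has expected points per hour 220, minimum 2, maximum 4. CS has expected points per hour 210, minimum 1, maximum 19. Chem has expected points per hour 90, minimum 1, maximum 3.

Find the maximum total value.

2770

Meeting every minimum uses 0+2+2+1+2+1+1 = 9 hours, leaving 6.
Highest expected points per hour first: Phys 220 > CS 210 > Econ 190 > Anthro 170 > Lit 110 > Ling 100 > Chem 90.
Phys takes 2 more to reach its cap of 4 — 4 left.
CS: +4 (room for 18) → 5. Pool exhausted.
Total = 190×2 + 100×2 + 170×1 + 220×4 + 210×5 + 90×1 = 2770.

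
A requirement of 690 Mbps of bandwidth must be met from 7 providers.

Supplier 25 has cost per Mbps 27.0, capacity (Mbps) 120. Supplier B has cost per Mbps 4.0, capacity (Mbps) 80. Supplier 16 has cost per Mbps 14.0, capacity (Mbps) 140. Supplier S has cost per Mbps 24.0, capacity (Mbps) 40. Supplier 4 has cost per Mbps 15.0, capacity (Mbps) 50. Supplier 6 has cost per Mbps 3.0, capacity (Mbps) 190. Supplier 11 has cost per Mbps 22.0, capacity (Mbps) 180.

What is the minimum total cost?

Cheapest first:
Supplier 6 (3.0): use full 190 → 500 Mbps to go.
Supplier B at 4.0: take all 80 Mbps → 420 still needed.
Supplier 16 (14.0): use full 140 → 280 Mbps to go.
Take 50 from Supplier 4 at 15.0 → need 230 more.
Take 180 from Supplier 11 at 22.0 → need 50 more.
Supplier S (24.0): use full 40 → 10 Mbps to go.
Supplier 25 (27.0): take the remaining 10 → done.
Cost = 190×3.0 + 80×4.0 + 140×14.0 + 50×15.0 + 180×22.0 + 40×24.0 + 10×27.0 = 8790.

8790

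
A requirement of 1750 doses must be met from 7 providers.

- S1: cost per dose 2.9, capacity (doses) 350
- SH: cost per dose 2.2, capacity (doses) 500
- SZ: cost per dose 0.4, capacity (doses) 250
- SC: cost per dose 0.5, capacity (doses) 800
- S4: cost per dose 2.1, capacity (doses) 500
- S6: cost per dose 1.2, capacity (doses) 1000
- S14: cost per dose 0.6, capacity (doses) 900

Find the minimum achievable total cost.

920

Cheapest first:
Take 250 from SZ at 0.4 — need 1500 more.
Take 800 from SC at 0.5 — need 700 more.
S14 (0.6): take the remaining 700 — done.
S6, S4, SH, S1: unused.
Cost = 250×0.4 + 800×0.5 + 700×0.6 = 920.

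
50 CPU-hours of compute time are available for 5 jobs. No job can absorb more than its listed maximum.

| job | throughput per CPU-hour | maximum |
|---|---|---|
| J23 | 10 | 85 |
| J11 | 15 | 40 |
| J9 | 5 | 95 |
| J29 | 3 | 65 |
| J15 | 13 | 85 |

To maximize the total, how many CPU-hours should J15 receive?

10

Rank by throughput per CPU-hour: J11 15 > J15 13 > J23 10 > J9 5 > J29 3.
J11: +40 to 40 (cap) → 10 left.
J15 has room for 85 but only 10 remain, so it gets 10.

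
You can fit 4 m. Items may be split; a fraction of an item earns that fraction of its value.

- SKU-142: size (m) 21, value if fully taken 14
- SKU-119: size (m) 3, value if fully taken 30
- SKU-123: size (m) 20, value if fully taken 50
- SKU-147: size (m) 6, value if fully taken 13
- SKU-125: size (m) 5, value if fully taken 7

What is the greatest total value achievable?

Best value per unit of size first: SKU-119 30/3≈10, SKU-123 50/20≈2.5, SKU-147 13/6≈2.17, SKU-125 7/5≈1.4, SKU-142 14/21≈0.667.
Take all of SKU-119 (3 m, value 30) — 1 m left.
Fill the last 1 m with part of SKU-123: 1/20 of it earns 2.5.
Total value = 32.5.

32.5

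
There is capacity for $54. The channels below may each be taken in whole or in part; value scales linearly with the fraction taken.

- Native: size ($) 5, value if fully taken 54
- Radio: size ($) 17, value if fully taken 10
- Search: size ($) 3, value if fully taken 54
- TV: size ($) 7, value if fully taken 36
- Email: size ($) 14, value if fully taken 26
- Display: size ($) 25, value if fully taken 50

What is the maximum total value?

Rank by value-to-size ratio: Search 54/3≈18, Native 54/5≈10.8, TV 36/7≈5.14, Display 50/25≈2, Email 26/14≈1.86, Radio 10/17≈0.588.
Search: take in full, 3 $ for value 54 → 51 left.
Native: take in full, 5 $ for value 54 → 46 left.
All 7 $ of TV fit (value 36) → 39 remain.
All 25 $ of Display fit (value 50) → 14 remain.
Take all of Email (14 $, value 26) → 0 $ left.
Total value = 220.

220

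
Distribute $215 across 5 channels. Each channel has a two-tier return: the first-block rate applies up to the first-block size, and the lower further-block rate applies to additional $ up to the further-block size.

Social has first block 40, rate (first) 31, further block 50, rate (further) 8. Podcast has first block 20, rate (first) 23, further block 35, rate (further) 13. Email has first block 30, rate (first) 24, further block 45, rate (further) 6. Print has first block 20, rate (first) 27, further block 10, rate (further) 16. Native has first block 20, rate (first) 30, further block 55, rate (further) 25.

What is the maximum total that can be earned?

Rank every tier by rate: Social/tier1 31 > Native/tier1 30 > Print/tier1 27 > Native/tier2 25 > Email/tier1 24 > Podcast/tier1 23 > Print/tier2 16 > Podcast/tier2 13 > Social/tier2 8 > Email/tier2 6.
Social tier1 at 31: fill all 40 — 175 left.
Native tier1 at 30: fill all 20 — 155 left.
Print tier1 at 27: fill all 20 — 135 left.
Native/tier2 (25): +55 — 80 left.
Email/tier1 (24): +30 — 50 left.
Podcast tier1 at 23: fill all 20 — 30 left.
Print tier2 at 16: fill all 10 — 20 left.
20 remain; put them into Podcast tier2 at 13.
Total = 31×40 + 30×20 + 27×20 + 25×55 + 24×30 + 23×20 + 16×10 + 13×20 = 5355.

5355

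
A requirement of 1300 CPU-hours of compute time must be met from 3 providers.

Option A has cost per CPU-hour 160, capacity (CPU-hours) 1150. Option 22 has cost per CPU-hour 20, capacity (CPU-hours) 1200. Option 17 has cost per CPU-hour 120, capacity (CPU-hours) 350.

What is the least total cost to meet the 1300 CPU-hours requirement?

Use providers in increasing cost order.
Take 1200 from Option 22 at 20 — need 100 more.
Option 17 at 120: take 100 of its 350 — requirement met.
Option A: unused.
Cost = 1200×20 + 100×120 = 36000.

36000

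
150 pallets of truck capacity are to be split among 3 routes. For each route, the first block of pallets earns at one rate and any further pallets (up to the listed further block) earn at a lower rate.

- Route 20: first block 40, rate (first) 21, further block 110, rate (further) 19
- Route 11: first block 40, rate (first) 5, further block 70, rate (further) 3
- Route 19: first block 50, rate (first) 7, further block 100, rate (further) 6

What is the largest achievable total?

2930

Treat each block as its own option and order by rate: Route 20/T1 21 > Route 20/T2 19 > Route 19/T1 7 > Route 19/T2 6 > Route 11/T1 5 > Route 11/T2 3.
Route 20 T1 at 21: fill all 40 — 110 left.
Route 20 T2 at 19: fill all 110 — 0 left.
Total = 21×40 + 19×110 = 2930.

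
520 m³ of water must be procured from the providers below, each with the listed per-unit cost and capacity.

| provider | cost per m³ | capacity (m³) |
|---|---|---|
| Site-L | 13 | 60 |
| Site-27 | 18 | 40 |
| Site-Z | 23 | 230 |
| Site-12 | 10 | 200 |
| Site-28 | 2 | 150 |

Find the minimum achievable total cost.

5410

Use providers in increasing cost order.
Take 150 from Site-28 at 2 → need 370 more.
Take 200 from Site-12 at 10 → need 170 more.
Site-L (13): use full 60 → 110 m³ to go.
Site-27 at 18: take all 40 m³ → 70 still needed.
Take 70 from Site-Z at 23 to finish.
Cost = 150×2 + 200×10 + 60×13 + 40×18 + 70×23 = 5410.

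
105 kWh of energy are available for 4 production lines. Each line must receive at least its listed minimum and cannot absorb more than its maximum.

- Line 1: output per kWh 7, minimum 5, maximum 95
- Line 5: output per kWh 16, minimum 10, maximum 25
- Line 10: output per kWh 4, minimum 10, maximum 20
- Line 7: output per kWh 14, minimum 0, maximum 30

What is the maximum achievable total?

Meeting every minimum uses 5+10+10+0 = 25 kWh, leaving 80.
Order the production lines by output per kWh: Line 5 16 > Line 7 14 > Line 1 7 > Line 10 4.
Line 5 takes 15 more to reach its cap of 25 → 65 left.
Line 7 takes 30 more to reach its cap of 30 → 35 left.
Line 1: +35 (room for 90) → 40. Pool exhausted.
Total = 7×40 + 16×25 + 4×10 + 14×30 = 1140.

1140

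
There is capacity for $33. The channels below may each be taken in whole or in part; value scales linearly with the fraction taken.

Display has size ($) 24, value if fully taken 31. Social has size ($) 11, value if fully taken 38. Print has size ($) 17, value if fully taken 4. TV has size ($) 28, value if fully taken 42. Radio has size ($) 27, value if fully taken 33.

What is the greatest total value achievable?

Best value per unit of size first: Social 38/11≈3.45, TV 42/28≈1.5, Display 31/24≈1.29, Radio 33/27≈1.22, Print 4/17≈0.235.
All 11 $ of Social fit (value 38) — 22 remain.
Fill the last 22 $ with part of TV: 22/28 of it earns 33.
Total value = 71.

71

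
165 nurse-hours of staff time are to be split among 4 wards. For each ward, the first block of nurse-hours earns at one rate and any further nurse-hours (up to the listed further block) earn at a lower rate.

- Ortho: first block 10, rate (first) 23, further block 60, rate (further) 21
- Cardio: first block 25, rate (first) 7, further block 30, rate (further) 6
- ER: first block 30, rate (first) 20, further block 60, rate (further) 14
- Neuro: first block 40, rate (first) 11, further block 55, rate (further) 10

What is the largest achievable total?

2985

Rank every tier by rate: Ortho/first 23 > Ortho/second 21 > ER/first 20 > ER/second 14 > Neuro/first 11 > Neuro/second 10 > Cardio/first 7 > Cardio/second 6.
Ortho first at 23: fill all 10 — 155 left.
Ortho/second (21): +60 — 95 left.
ER/first (20): +30 — 65 left.
Fill ER second block (60 at 14) — 5 left.
5 remain; put them into Neuro first at 11.
Total = 23×10 + 21×60 + 20×30 + 14×60 + 11×5 = 2985.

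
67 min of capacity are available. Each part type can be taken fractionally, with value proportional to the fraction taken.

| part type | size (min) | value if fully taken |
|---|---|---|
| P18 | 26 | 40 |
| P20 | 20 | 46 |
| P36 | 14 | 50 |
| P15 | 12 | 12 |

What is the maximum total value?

Best value per unit of size first: P36 50/14≈3.57, P20 46/20≈2.3, P18 40/26≈1.54, P15 12/12≈1.
All 14 min of P36 fit (value 50) → 53 remain.
P20: take in full, 20 min for value 46 → 33 left.
All 26 min of P18 fit (value 40) → 7 remain.
Fill the last 7 min with part of P15: 7/12 of it earns 7.
Total value = 143.

143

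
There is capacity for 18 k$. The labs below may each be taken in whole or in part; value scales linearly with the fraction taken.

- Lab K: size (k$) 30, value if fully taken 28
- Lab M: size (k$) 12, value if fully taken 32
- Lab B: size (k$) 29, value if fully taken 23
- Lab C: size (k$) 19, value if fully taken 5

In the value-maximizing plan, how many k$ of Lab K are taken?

6

Best value per unit of size first: Lab M 32/12≈2.67, Lab K 28/30≈0.933, Lab B 23/29≈0.793, Lab C 5/19≈0.263.
Take all of Lab M (12 k$, value 32) — 6 k$ left.
Fill the last 6 k$ with part of Lab K: 6/30 of it earns 5.6.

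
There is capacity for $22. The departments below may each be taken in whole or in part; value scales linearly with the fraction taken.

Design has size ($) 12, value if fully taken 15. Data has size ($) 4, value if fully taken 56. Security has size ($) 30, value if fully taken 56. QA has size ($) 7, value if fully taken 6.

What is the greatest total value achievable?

Rank by value-to-size ratio: Data 56/4≈14, Security 56/30≈1.87, Design 15/12≈1.25, QA 6/7≈0.857.
Take all of Data (4 $, value 56) → 18 $ left.
18 $ left: a 18/30 share of Security gives 56×18/30 = 33.6.
Total value = 89.6.

89.6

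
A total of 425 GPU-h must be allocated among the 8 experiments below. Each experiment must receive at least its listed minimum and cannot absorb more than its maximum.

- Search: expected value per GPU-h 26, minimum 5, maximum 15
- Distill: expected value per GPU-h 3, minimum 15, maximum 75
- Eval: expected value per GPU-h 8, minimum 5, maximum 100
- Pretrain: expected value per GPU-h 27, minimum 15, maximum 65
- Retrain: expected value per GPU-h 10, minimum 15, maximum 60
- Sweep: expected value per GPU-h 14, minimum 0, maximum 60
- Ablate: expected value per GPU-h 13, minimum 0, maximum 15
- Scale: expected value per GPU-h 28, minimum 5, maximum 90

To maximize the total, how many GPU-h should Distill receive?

Meeting every minimum uses 5+15+5+15+15+0+0+5 = 60 GPU-h, leaving 365.
Order the experiments by expected value per GPU-h: Scale 28 > Pretrain 27 > Search 26 > Sweep 14 > Ablate 13 > Retrain 10 > Eval 8 > Distill 3.
Give Scale 85 more to hit its cap of 90 → 280 left.
Give Pretrain 50 more to hit its cap of 65 → 230 left.
Search takes 10 more to reach its cap of 15 → 220 left.
Sweep takes 60 more to reach its cap of 60 → 160 left.
Ablate takes 15 more to reach its cap of 15 → 145 left.
Retrain takes 45 more to reach its cap of 60 → 100 left.
Eval: +95 to 100 (cap) → 5 left.
Distill: +5 (room for 60) → 20. Pool exhausted.

20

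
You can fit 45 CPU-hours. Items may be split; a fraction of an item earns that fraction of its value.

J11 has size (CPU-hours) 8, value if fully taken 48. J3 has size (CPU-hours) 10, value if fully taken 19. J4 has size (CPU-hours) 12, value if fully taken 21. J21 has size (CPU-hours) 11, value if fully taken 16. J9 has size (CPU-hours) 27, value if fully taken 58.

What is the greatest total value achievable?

125

Sort by value density: J11 48/8≈6, J9 58/27≈2.15, J3 19/10≈1.9, J4 21/12≈1.75, J21 16/11≈1.45.
All 8 CPU-hours of J11 fit (value 48) ; 37 remain.
J9: take in full, 27 CPU-hours for value 58 ; 10 left.
J3: take in full, 10 CPU-hours for value 19 ; 0 left.
Total value = 125.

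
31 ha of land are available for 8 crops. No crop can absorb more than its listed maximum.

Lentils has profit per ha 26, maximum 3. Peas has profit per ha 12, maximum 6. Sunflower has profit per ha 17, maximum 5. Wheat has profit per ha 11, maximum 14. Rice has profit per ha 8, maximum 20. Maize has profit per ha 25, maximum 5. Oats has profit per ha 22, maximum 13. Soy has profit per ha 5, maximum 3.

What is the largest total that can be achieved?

Order the crops by profit per ha: Lentils 26 > Maize 25 > Oats 22 > Sunflower 17 > Peas 12 > Wheat 11 > Rice 8 > Soy 5.
Give Lentils 3 to hit its cap of 3 — 28 left.
Maize takes 5 to reach its cap of 5 — 23 left.
Give Oats 13 to hit its cap of 13 — 10 left.
Give Sunflower 5 to hit its cap of 5 — 5 left.
Peas: +5 (room for 6) → 5. Pool exhausted.
Total = 26×3 + 12×5 + 17×5 + 25×5 + 22×13 = 634.

634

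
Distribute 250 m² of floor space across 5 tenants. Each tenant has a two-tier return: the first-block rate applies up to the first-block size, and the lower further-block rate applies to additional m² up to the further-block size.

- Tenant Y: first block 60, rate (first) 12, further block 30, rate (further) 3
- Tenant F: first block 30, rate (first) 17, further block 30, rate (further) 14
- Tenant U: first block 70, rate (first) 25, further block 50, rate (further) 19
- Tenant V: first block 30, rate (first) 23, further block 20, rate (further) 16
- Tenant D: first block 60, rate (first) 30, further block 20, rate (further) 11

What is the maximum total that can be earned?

5860

Rank every tier by rate: Tenant D/T1 30 > Tenant U/T1 25 > Tenant V/T1 23 > Tenant U/T2 19 > Tenant F/T1 17 > Tenant V/T2 16 > Tenant F/T2 14 > Tenant Y/T1 12 > Tenant D/T2 11 > Tenant Y/T2 3.
Tenant D/T1 (30): +60 — 190 left.
Tenant U/T1 (25): +70 — 120 left.
Tenant V T1 at 23: fill all 30 — 90 left.
Tenant U T2 at 19: fill all 50 — 40 left.
Tenant F/T1 (17): +30 — 10 left.
10 remain; put them into Tenant V T2 at 16.
Total = 30×60 + 25×70 + 23×30 + 19×50 + 17×30 + 16×10 = 5860.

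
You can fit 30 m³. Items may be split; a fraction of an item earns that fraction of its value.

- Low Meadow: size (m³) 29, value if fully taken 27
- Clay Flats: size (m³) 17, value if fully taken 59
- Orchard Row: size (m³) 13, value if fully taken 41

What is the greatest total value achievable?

100

Sort by value density: Clay Flats 59/17≈3.47, Orchard Row 41/13≈3.15, Low Meadow 27/29≈0.931.
All 17 m³ of Clay Flats fit (value 59) → 13 remain.
Take all of Orchard Row (13 m³, value 41) → 0 m³ left.
Total value = 100.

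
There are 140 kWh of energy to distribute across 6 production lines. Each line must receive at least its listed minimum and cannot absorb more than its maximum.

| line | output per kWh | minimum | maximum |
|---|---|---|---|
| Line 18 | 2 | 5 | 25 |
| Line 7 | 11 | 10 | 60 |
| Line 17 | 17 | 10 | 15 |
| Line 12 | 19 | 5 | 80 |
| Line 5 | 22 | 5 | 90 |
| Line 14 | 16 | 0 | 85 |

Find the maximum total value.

Meeting every minimum uses 5+10+10+5+5+0 = 35 kWh, leaving 105.
Rank by output per kWh: Line 5 22 > Line 12 19 > Line 17 17 > Line 14 16 > Line 7 11 > Line 18 2.
Line 5 takes 85 more to reach its cap of 90 — 20 left.
Line 12 has room for 75 more but only 20 remain, so it gets 25.
Total = 2×5 + 11×10 + 17×10 + 19×25 + 22×90 = 2745.

2745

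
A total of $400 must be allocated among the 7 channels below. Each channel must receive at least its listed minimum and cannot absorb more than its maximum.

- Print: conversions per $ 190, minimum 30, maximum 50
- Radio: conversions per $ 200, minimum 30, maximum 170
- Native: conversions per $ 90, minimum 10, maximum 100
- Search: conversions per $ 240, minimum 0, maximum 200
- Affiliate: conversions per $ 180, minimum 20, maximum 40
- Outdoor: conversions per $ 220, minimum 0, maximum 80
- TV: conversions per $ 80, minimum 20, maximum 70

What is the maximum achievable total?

85400

Meeting every minimum uses 30+30+10+0+20+0+20 = 110 $, leaving 290.
Rank by conversions per $: Search 240 > Outdoor 220 > Radio 200 > Print 190 > Affiliate 180 > Native 90 > TV 80.
Search: +200 to 200 (cap) ; 90 left.
Outdoor: +80 to 80 (cap) ; 10 left.
Only 10 left; Radio takes them to reach 40.
Total = 190×30 + 200×40 + 90×10 + 240×200 + 180×20 + 220×80 + 80×20 = 85400.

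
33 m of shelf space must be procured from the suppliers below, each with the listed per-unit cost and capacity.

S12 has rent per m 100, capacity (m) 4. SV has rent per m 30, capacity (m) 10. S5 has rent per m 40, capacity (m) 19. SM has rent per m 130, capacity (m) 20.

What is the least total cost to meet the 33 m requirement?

Fill from the cheapest supplier first.
SV (30): use full 10 → 23 m to go.
S5 at 40: take all 19 m → 4 still needed.
S12 at 100: take all 4 m → 0 still needed.
SM: unused.
Cost = 10×30 + 19×40 + 4×100 = 1460.

1460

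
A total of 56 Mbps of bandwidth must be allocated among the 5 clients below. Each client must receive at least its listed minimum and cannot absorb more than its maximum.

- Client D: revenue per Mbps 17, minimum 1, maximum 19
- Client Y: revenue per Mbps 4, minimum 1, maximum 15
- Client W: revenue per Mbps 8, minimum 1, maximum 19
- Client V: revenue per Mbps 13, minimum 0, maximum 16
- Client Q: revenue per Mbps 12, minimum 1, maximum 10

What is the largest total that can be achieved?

735

Meeting every minimum uses 1+1+1+0+1 = 4 Mbps, leaving 52.
Order the clients by revenue per Mbps: Client D 17 > Client V 13 > Client Q 12 > Client W 8 > Client Y 4.
Client D: +18 to 19 (cap) — 34 left.
Give Client V 16 more to hit its cap of 16 — 18 left.
Give Client Q 9 more to hit its cap of 10 — 9 left.
Client W has room for 18 more but only 9 remain, so it gets 10.
Total = 17×19 + 4×1 + 8×10 + 13×16 + 12×10 = 735.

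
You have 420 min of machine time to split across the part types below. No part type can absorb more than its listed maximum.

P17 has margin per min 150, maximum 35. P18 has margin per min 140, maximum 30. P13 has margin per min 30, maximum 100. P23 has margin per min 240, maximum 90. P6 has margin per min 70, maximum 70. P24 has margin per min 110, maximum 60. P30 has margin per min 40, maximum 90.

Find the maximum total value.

47500

Highest margin per min first: P23 240 > P17 150 > P18 140 > P24 110 > P6 70 > P30 40 > P13 30.
Give P23 90 to hit its cap of 90 → 330 left.
Give P17 35 to hit its cap of 35 → 295 left.
P18 takes 30 to reach its cap of 30 → 265 left.
P24: +60 to 60 (cap) → 205 left.
Give P6 70 to hit its cap of 70 → 135 left.
P30 takes 90 to reach its cap of 90 → 45 left.
P13 has room for 100 but only 45 remain, so it gets 45.
Total = 150×35 + 140×30 + 30×45 + 240×90 + 70×70 + 110×60 + 40×90 = 47500.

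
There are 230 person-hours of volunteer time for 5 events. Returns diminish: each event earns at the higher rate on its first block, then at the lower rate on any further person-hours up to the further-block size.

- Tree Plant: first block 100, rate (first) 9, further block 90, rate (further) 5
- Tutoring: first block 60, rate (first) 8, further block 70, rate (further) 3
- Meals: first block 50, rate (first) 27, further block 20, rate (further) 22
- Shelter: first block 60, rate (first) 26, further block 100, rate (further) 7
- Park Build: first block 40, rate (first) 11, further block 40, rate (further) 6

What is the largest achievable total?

4330

Rank every tier by rate: Meals/T1 27 > Shelter/T1 26 > Meals/T2 22 > Park Build/T1 11 > Tree Plant/T1 9 > Tutoring/T1 8 > Shelter/T2 7 > Park Build/T2 6 > Tree Plant/T2 5 > Tutoring/T2 3.
Fill Meals T1 block (50 at 27) → 180 left.
Fill Shelter T1 block (60 at 26) → 120 left.
Meals/T2 (22): +20 → 100 left.
Park Build T1 at 11: fill all 40 → 60 left.
60 remain; put them into Tree Plant T1 at 9.
Total = 27×50 + 26×60 + 22×20 + 11×40 + 9×60 = 4330.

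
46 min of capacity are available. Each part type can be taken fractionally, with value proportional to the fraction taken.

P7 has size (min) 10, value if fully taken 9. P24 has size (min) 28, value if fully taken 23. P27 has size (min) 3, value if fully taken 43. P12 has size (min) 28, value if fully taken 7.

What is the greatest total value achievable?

76.25

Sort by value density: P27 43/3≈14.3, P7 9/10≈0.9, P24 23/28≈0.821, P12 7/28≈0.25.
Take all of P27 (3 min, value 43) ; 43 min left.
All 10 min of P7 fit (value 9) ; 33 remain.
All 28 min of P24 fit (value 23) ; 5 remain.
5 min left: a 5/28 share of P12 gives 7×5/28 = 1.25.
Total value = 76.25.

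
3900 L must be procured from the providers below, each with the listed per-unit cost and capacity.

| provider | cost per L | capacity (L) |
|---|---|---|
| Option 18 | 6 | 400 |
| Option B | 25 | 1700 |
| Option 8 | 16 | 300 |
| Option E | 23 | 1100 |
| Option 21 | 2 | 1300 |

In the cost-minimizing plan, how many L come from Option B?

Use providers in increasing cost order.
Option 21 at 2: take all 1300 L — 2600 still needed.
Take 400 from Option 18 at 6 — need 2200 more.
Option 8 at 16: take all 300 L — 1900 still needed.
Option E (23): use full 1100 — 800 L to go.
Option B at 25: take 800 of its 1700 — requirement met.

800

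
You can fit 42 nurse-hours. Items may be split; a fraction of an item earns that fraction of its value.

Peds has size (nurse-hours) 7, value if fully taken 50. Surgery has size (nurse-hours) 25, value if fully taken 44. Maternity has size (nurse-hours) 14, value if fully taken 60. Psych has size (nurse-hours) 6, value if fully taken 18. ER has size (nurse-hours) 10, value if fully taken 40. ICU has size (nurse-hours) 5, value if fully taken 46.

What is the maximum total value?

214

Best value per unit of size first: ICU 46/5≈9.2, Peds 50/7≈7.14, Maternity 60/14≈4.29, ER 40/10≈4, Psych 18/6≈3, Surgery 44/25≈1.76.
All 5 nurse-hours of ICU fit (value 46) → 37 remain.
Take all of Peds (7 nurse-hours, value 50) → 30 nurse-hours left.
All 14 nurse-hours of Maternity fit (value 60) → 16 remain.
ER: take in full, 10 nurse-hours for value 40 → 6 left.
Take all of Psych (6 nurse-hours, value 18) → 0 nurse-hours left.
Total value = 214.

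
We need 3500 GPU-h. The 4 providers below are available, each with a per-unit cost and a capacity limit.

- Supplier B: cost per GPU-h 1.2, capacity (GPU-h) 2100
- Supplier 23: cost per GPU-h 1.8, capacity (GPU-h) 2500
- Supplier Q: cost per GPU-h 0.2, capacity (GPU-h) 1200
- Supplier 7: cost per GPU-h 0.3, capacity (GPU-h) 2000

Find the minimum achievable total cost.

Fill from the cheapest provider first.
Take 1200 from Supplier Q at 0.2 ; need 2300 more.
Supplier 7 at 0.3: take all 2000 GPU-h ; 300 still needed.
Supplier B (1.2): take the remaining 300 ; done.
Supplier 23: unused.
Cost = 1200×0.2 + 2000×0.3 + 300×1.2 = 1200.

1200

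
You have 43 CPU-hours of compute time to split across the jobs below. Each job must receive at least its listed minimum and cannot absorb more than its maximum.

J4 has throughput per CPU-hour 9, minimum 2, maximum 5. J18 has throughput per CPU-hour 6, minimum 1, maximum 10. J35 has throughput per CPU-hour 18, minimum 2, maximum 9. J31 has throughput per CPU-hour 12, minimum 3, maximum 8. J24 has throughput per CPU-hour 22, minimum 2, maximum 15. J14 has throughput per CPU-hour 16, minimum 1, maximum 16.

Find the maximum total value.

760

Meeting every minimum uses 2+1+2+3+2+1 = 11 CPU-hours, leaving 32.
Highest throughput per CPU-hour first: J24 22 > J35 18 > J14 16 > J31 12 > J4 9 > J18 6.
J24: +13 to 15 (cap) ; 19 left.
J35 takes 7 more to reach its cap of 9 ; 12 left.
J14 has room for 15 more but only 12 remain, so it gets 13.
Total = 9×2 + 6×1 + 18×9 + 12×3 + 22×15 + 16×13 = 760.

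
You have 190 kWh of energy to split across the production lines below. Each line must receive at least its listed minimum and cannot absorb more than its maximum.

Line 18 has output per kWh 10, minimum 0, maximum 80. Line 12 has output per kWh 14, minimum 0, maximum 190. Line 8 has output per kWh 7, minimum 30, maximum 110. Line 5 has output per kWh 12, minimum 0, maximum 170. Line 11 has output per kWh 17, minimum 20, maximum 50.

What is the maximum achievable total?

2600

Meeting every minimum uses 0+0+30+0+20 = 50 kWh, leaving 140.
Highest output per kWh first: Line 11 17 > Line 12 14 > Line 5 12 > Line 18 10 > Line 8 7.
Give Line 11 30 more to hit its cap of 50 ; 110 left.
Line 12 has room for 190 more but only 110 remain, so it gets 110.
Total = 14×110 + 7×30 + 17×50 = 2600.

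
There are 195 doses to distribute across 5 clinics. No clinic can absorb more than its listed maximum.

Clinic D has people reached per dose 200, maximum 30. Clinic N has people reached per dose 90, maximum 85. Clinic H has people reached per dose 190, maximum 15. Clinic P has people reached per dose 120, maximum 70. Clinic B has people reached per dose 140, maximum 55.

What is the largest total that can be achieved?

27200

Rank by people reached per dose: Clinic D 200 > Clinic H 190 > Clinic B 140 > Clinic P 120 > Clinic N 90.
Clinic D takes 30 to reach its cap of 30 → 165 left.
Clinic H: +15 to 15 (cap) → 150 left.
Clinic B: +55 to 55 (cap) → 95 left.
Clinic P: +70 to 70 (cap) → 25 left.
Only 25 left; Clinic N takes them to reach 25.
Total = 200×30 + 90×25 + 190×15 + 120×70 + 140×55 = 27200.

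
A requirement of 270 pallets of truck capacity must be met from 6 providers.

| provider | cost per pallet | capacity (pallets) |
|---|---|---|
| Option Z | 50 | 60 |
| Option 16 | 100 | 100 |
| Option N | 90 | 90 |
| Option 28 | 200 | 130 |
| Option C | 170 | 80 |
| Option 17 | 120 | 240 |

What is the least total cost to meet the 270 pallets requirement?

Use providers in increasing cost order.
Option Z at 50: take all 60 pallets → 210 still needed.
Option N at 90: take all 90 pallets → 120 still needed.
Take 100 from Option 16 at 100 → need 20 more.
Option 17 at 120: take 20 of its 240 → requirement met.
Option C, Option 28: unused.
Cost = 60×50 + 90×90 + 100×100 + 20×120 = 23500.

23500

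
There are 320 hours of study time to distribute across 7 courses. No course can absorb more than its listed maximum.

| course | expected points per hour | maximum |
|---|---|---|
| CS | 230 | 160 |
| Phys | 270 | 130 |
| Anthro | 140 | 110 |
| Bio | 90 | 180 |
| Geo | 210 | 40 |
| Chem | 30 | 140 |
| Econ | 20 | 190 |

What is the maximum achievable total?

Rank by expected points per hour: Phys 270 > CS 230 > Geo 210 > Anthro 140 > Bio 90 > Chem 30 > Econ 20.
Phys: +130 to 130 (cap) → 190 left.
CS takes 160 to reach its cap of 160 → 30 left.
Only 30 left; Geo takes them to reach 30.
Total = 230×160 + 270×130 + 210×30 = 78200.

78200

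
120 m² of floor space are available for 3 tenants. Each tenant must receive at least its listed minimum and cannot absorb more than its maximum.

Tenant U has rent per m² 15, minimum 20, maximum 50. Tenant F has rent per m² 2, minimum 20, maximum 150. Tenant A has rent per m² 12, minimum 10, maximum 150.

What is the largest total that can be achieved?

Meeting every minimum uses 20+20+10 = 50 m², leaving 70.
Order the tenants by rent per m²: Tenant U 15 > Tenant A 12 > Tenant F 2.
Tenant U: +30 to 50 (cap) → 40 left.
Tenant A has room for 140 more but only 40 remain, so it gets 50.
Total = 15×50 + 2×20 + 12×50 = 1390.

1390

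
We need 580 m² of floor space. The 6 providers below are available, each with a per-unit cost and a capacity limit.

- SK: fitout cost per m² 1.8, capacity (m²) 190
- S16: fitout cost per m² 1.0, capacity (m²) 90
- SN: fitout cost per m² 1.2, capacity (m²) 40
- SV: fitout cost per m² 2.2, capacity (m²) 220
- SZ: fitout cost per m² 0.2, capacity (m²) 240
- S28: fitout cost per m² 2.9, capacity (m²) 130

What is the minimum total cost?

Cheapest first:
SZ (0.2): use full 240 ; 340 m² to go.
S16 at 1.0: take all 90 m² ; 250 still needed.
SN (1.2): use full 40 ; 210 m² to go.
SK (1.8): use full 190 ; 20 m² to go.
SV at 2.2: take 20 of its 220 ; requirement met.
S28: unused.
Cost = 240×0.2 + 90×1.0 + 40×1.2 + 190×1.8 + 20×2.2 = 572.

572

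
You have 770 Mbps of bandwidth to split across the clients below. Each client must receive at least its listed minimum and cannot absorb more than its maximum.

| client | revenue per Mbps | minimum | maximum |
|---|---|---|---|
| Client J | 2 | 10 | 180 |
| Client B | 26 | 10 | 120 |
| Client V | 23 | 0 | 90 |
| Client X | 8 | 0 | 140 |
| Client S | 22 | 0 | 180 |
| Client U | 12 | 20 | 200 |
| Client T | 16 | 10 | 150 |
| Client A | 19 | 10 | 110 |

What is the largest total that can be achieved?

14980

Meeting every minimum uses 10+10+0+0+0+20+10+10 = 60 Mbps, leaving 710.
Rank by revenue per Mbps: Client B 26 > Client V 23 > Client S 22 > Client A 19 > Client T 16 > Client U 12 > Client X 8 > Client J 2.
Client B takes 110 more to reach its cap of 120 → 600 left.
Give Client V 90 more to hit its cap of 90 → 510 left.
Client S takes 180 more to reach its cap of 180 → 330 left.
Client A takes 100 more to reach its cap of 110 → 230 left.
Client T: +140 to 150 (cap) → 90 left.
Client U has room for 180 more but only 90 remain, so it gets 110.
Total = 2×10 + 26×120 + 23×90 + 22×180 + 12×110 + 16×150 + 19×110 = 14980.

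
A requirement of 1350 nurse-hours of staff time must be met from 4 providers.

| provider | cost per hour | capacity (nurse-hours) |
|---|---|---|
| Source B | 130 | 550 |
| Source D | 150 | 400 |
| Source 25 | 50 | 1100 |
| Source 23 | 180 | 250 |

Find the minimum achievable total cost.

Use providers in increasing cost order.
Take 1100 from Source 25 at 50 ; need 250 more.
Source B at 130: take 250 of its 550 ; requirement met.
Source D, Source 23: unused.
Cost = 1100×50 + 250×130 = 87500.

87500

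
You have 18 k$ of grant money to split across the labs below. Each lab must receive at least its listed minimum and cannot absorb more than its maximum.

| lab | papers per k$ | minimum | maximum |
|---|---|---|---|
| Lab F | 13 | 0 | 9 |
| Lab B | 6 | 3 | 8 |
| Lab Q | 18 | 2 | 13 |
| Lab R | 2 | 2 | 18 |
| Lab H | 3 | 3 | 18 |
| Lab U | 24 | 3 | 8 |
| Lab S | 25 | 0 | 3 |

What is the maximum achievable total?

Meeting every minimum uses 0+3+2+2+3+3+0 = 13 k$, leaving 5.
Order the labs by papers per k$: Lab S 25 > Lab U 24 > Lab Q 18 > Lab F 13 > Lab B 6 > Lab H 3 > Lab R 2.
Give Lab S 3 more to hit its cap of 3 → 2 left.
Lab U has room for 5 more but only 2 remain, so it gets 5.
Total = 6×3 + 18×2 + 2×2 + 3×3 + 24×5 + 25×3 = 262.

262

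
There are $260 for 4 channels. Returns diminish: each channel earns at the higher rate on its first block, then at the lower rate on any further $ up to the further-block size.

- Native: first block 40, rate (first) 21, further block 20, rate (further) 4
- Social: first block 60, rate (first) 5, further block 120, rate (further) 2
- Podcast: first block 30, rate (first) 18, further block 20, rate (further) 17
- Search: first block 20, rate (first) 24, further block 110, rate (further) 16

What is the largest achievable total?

Rank every tier by rate: Search/T1 24 > Native/T1 21 > Podcast/T1 18 > Podcast/T2 17 > Search/T2 16 > Social/T1 5 > Native/T2 4 > Social/T2 2.
Search/T1 (24): +20 — 240 left.
Native T1 at 21: fill all 40 — 200 left.
Podcast/T1 (18): +30 — 170 left.
Podcast/T2 (17): +20 — 150 left.
Search T2 at 16: fill all 110 — 40 left.
Social/T1: +40 of 60 at 5; pool empty.
Total = 24×20 + 21×40 + 18×30 + 17×20 + 16×110 + 5×40 = 4160.

4160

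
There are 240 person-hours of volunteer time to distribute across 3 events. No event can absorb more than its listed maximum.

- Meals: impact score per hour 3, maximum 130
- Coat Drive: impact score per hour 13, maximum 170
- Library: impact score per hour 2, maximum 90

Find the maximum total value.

Rank by impact score per hour: Coat Drive 13 > Meals 3 > Library 2.
Coat Drive: +170 to 170 (cap) — 70 left.
Only 70 left; Meals takes them to reach 70.
Total = 3×70 + 13×170 = 2420.

2420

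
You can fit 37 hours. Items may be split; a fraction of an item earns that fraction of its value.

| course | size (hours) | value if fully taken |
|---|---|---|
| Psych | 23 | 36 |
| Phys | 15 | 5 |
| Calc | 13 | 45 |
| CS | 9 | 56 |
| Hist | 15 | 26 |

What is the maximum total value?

Sort by value density: CS 56/9≈6.22, Calc 45/13≈3.46, Hist 26/15≈1.73, Psych 36/23≈1.57, Phys 5/15≈0.333.
CS: take in full, 9 hours for value 56 ; 28 left.
Take all of Calc (13 hours, value 45) ; 15 hours left.
All 15 hours of Hist fit (value 26) ; 0 remain.
Total value = 127.

127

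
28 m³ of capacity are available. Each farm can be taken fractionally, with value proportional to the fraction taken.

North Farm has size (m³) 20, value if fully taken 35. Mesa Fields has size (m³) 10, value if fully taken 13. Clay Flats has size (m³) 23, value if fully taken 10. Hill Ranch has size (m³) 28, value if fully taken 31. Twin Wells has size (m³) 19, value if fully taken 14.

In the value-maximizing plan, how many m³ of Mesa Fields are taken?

8

Sort by value density: North Farm 35/20≈1.75, Mesa Fields 13/10≈1.3, Hill Ranch 31/28≈1.11, Twin Wells 14/19≈0.737, Clay Flats 10/23≈0.435.
Take all of North Farm (20 m³, value 35) — 8 m³ left.
Only 8 m³ remain; take 8/10 of Mesa Fields for value 13×8/10 = 10.4.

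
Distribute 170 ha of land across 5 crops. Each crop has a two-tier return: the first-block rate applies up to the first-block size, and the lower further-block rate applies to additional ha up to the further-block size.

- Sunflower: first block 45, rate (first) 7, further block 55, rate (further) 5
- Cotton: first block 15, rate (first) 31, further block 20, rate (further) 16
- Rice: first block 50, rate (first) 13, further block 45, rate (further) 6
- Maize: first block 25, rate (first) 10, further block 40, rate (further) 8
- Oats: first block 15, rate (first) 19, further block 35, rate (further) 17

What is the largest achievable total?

Order all 10 blocks by rate: Cotton/first 31 > Oats/first 19 > Oats/second 17 > Cotton/second 16 > Rice/first 13 > Maize/first 10 > Maize/second 8 > Sunflower/first 7 > Rice/second 6 > Sunflower/second 5.
Cotton first at 31: fill all 15 → 155 left.
Fill Oats first block (15 at 19) → 140 left.
Fill Oats second block (35 at 17) → 105 left.
Fill Cotton second block (20 at 16) → 85 left.
Fill Rice first block (50 at 13) → 35 left.
Maize/first (10): +25 → 10 left.
Maize/second: +10 of 40 at 8; pool empty.
Total = 31×15 + 19×15 + 17×35 + 16×20 + 13×50 + 10×25 + 8×10 = 2645.

2645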